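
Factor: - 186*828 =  - 2^3 * 3^3 * 23^1*31^1 = - 154008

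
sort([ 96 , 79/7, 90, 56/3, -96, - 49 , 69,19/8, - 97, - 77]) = [ - 97,- 96, - 77, - 49, 19/8, 79/7,56/3, 69,90, 96]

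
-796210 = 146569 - 942779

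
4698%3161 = 1537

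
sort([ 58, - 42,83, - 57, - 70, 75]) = [ - 70, - 57, - 42,58, 75 , 83]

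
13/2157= 13/2157 = 0.01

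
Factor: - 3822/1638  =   - 3^( - 1)*7^1 = - 7/3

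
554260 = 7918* 70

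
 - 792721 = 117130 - 909851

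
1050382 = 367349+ 683033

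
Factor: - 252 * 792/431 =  - 199584/431 =- 2^5*3^4 * 7^1*11^1 * 431^( - 1) 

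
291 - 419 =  - 128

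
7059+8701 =15760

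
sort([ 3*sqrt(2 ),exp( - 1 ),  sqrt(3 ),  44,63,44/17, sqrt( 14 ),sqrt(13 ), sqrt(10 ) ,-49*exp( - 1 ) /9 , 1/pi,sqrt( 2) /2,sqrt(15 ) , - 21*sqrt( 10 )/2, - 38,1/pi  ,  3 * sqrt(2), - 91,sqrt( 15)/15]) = [ - 91, - 38, - 21*sqrt( 10 ) /2,- 49*exp( - 1)/9,sqrt( 15 )/15,  1/pi, 1/pi,  exp( - 1 ),sqrt(2) /2, sqrt( 3 ), 44/17,sqrt(10 ), sqrt(13 ), sqrt(14), sqrt(15), 3*sqrt( 2 ),3*sqrt(2), 44, 63 ]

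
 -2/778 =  - 1/389  =  - 0.00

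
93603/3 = 31201 = 31201.00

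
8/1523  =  8/1523 =0.01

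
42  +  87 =129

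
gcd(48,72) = 24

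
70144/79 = 887 + 71/79 = 887.90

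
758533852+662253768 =1420787620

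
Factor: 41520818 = 2^1*20760409^1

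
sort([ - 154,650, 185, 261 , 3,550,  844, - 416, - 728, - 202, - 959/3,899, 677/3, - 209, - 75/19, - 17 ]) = [ - 728, - 416,  -  959/3, - 209,-202, -154, - 17 , - 75/19,3, 185, 677/3,261, 550,650, 844,  899 ] 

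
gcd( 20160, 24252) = 12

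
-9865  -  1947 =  - 11812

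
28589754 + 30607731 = 59197485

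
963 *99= 95337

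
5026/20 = 251 + 3/10 = 251.30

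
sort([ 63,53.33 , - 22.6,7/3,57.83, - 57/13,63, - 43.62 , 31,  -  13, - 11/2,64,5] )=[  -  43.62,  -  22.6 ,  -  13,  -  11/2,-57/13,7/3,5,31,53.33,57.83,63, 63,  64]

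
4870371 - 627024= 4243347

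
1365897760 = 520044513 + 845853247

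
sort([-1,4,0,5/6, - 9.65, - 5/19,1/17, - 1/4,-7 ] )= [ - 9.65,-7,- 1,  -  5/19, - 1/4,0,1/17,5/6,  4 ] 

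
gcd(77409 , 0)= 77409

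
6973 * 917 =6394241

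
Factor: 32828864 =2^6*41^1*12511^1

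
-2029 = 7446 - 9475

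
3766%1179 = 229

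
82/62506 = 41/31253 = 0.00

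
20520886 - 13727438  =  6793448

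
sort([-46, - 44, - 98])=[ - 98, - 46, - 44 ]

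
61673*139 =8572547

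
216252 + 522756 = 739008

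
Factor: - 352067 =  - 31^1 * 41^1*277^1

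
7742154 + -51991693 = -44249539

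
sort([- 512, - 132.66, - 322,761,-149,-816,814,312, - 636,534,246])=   [-816, - 636 ,-512, - 322 ,-149, - 132.66,246,312,534 , 761,814]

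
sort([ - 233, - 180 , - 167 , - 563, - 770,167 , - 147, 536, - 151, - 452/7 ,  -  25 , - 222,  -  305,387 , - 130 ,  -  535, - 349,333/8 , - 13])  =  [-770,-563 , - 535 , - 349 , - 305, - 233, - 222 , - 180, - 167, - 151,-147, - 130, - 452/7, - 25, - 13,333/8,167, 387, 536 ]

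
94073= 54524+39549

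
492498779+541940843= 1034439622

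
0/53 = 0 = 0.00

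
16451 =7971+8480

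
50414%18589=13236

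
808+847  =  1655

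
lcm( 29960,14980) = 29960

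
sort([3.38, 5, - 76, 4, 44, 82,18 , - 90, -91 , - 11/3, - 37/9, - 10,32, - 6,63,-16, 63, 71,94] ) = [-91, - 90, - 76, - 16, - 10,- 6,  -  37/9,  -  11/3, 3.38,4, 5, 18,32, 44, 63,63, 71,82 , 94]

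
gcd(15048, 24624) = 1368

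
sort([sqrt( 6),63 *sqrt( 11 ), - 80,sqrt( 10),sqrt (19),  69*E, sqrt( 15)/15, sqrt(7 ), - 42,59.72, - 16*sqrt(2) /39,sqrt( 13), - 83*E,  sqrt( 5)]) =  [ - 83*E, - 80,  -  42,- 16 * sqrt(2)/39,sqrt( 15 ) /15,sqrt( 5), sqrt( 6),  sqrt(7), sqrt( 10), sqrt( 13),sqrt( 19 ) , 59.72,69*E, 63*sqrt ( 11)]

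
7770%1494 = 300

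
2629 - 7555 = -4926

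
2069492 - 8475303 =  - 6405811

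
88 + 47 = 135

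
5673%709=1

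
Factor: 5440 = 2^6 * 5^1*17^1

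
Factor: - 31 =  - 31^1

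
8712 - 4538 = 4174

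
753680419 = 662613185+91067234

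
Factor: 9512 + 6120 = 2^4*977^1= 15632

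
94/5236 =47/2618=0.02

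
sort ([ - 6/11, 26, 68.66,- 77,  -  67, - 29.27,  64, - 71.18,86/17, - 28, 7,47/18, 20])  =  [ - 77, - 71.18, - 67, -29.27 ,-28, - 6/11 , 47/18, 86/17, 7, 20, 26, 64, 68.66] 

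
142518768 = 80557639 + 61961129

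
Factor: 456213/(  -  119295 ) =-631/165 =- 3^ (-1) * 5^(  -  1 ) * 11^(- 1) *631^1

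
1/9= 1/9 = 0.11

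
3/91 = 3/91= 0.03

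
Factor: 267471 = 3^2*113^1*263^1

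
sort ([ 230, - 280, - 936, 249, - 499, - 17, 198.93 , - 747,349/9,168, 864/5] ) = [ - 936, - 747,  -  499, - 280, - 17,349/9, 168,864/5, 198.93, 230, 249]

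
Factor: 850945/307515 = 3^( - 1) * 13^( - 1) * 19^( - 1)*83^( - 1 ) *170189^1 = 170189/61503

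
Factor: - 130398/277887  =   - 2^1*103^1*439^( - 1 )  =  - 206/439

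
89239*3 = 267717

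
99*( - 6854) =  - 678546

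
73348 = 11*6668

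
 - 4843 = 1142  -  5985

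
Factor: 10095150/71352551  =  2^1*3^1 * 5^2*13^1*31^1 * 167^1*71352551^ (-1)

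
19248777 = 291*66147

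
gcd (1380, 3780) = 60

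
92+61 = 153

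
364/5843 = 364/5843= 0.06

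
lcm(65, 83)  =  5395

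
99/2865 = 33/955 = 0.03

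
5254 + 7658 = 12912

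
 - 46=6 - 52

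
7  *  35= 245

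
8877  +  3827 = 12704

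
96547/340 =283  +  327/340  =  283.96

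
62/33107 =62/33107 = 0.00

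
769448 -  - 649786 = 1419234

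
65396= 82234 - 16838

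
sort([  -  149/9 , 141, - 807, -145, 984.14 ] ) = [ - 807, - 145, - 149/9,141, 984.14 ] 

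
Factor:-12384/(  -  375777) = 32/971 = 2^5 *971^(-1)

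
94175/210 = 448 + 19/42 = 448.45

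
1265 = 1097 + 168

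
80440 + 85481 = 165921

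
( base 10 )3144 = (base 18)9CC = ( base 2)110001001000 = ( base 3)11022110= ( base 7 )12111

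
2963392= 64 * 46303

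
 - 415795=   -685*607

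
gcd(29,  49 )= 1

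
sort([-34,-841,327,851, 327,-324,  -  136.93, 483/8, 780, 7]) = [ - 841, - 324,-136.93, - 34, 7, 483/8, 327, 327, 780,  851 ] 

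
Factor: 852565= 5^1*7^1 * 24359^1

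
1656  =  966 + 690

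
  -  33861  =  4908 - 38769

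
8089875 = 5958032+2131843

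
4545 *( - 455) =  - 2067975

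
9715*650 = 6314750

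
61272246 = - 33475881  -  -94748127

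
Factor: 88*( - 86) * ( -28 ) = 211904 = 2^6 * 7^1 * 11^1*43^1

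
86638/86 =43319/43 = 1007.42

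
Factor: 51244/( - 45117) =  - 92/81   =  - 2^2*3^(-4)*23^1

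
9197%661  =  604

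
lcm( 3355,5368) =26840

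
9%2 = 1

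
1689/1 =1689 =1689.00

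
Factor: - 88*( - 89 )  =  7832 = 2^3* 11^1 * 89^1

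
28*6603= 184884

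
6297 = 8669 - 2372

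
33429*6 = 200574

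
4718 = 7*674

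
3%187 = 3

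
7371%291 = 96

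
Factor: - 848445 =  - 3^1*5^1 * 13^1*19^1*229^1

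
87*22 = 1914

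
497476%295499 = 201977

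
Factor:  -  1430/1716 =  - 5/6 = - 2^( - 1 )*3^ ( - 1)*5^1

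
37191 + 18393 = 55584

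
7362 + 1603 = 8965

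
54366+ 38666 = 93032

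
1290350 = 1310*985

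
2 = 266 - 264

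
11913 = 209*57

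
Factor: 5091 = 3^1  *1697^1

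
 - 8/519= -1 + 511/519=- 0.02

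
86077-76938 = 9139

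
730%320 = 90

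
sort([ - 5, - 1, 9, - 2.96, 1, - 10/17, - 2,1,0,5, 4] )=[ - 5, - 2.96, - 2,-1,  -  10/17, 0 , 1,  1, 4, 5, 9] 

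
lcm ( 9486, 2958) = 275094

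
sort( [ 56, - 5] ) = [ - 5,56] 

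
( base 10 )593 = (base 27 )lq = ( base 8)1121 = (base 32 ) IH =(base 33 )HW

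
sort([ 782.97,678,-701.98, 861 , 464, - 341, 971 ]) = [ - 701.98,  -  341, 464,678,782.97,  861, 971]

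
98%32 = 2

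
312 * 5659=1765608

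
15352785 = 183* 83895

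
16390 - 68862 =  - 52472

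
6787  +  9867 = 16654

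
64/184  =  8/23  =  0.35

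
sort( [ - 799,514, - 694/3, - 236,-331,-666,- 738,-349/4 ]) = [ - 799,  -  738, - 666,- 331, - 236, - 694/3, - 349/4,514] 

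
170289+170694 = 340983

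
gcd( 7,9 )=1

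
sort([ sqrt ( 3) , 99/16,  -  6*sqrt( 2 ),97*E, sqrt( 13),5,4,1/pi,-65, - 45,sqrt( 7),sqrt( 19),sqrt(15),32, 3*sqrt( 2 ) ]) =[ - 65, - 45, - 6*sqrt( 2),1/pi,sqrt( 3 ),sqrt( 7 ), sqrt (13),sqrt(15 ),4,3*sqrt(2 ), sqrt( 19),5, 99/16 , 32,97*E] 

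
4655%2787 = 1868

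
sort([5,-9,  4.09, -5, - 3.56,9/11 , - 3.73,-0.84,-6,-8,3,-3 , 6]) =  [ - 9 ,-8,-6, - 5, - 3.73, - 3.56, - 3 , - 0.84 , 9/11 , 3,4.09, 5,6] 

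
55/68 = 55/68 = 0.81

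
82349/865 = 95 + 174/865 = 95.20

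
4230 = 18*235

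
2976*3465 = 10311840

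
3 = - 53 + 56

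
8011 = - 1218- - 9229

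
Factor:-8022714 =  - 2^1*3^1*7^1*67^1*2851^1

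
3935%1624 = 687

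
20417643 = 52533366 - 32115723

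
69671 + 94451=164122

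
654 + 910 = 1564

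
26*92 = 2392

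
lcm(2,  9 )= 18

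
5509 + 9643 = 15152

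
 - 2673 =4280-6953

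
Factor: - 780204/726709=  - 948/883 = - 2^2 * 3^1*79^1*883^(-1 )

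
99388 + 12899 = 112287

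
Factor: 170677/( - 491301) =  - 3^( - 2)*13^1*19^1*79^( - 1)  =  - 247/711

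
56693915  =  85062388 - 28368473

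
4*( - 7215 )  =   - 28860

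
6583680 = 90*73152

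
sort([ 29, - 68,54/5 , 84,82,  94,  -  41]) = [ - 68,-41,  54/5, 29,  82,84,  94]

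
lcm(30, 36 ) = 180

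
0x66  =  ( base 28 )3I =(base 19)57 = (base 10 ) 102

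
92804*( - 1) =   -  92804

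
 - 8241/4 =  -  8241/4 = - 2060.25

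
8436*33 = 278388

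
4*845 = 3380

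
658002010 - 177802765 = 480199245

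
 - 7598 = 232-7830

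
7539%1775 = 439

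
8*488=3904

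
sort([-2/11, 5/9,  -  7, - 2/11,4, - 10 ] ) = [ - 10, - 7,  -  2/11,-2/11,5/9, 4 ] 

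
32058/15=10686/5 = 2137.20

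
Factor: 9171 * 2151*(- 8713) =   -  3^4*239^1*1019^1*8713^1 = -171879791373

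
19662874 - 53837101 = -34174227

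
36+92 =128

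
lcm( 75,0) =0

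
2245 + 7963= 10208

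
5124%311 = 148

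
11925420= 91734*130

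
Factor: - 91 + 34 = - 57 = - 3^1*19^1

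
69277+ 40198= 109475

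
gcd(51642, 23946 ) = 6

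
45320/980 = 46 + 12/49 = 46.24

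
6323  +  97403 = 103726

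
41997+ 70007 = 112004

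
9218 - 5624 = 3594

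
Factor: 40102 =2^1*20051^1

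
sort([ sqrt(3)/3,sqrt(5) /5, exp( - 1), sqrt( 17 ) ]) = [ exp(-1), sqrt( 5) /5 , sqrt ( 3 ) /3, sqrt(17)]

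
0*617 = 0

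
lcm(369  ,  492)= 1476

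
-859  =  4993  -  5852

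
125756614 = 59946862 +65809752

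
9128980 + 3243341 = 12372321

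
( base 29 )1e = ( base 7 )61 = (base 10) 43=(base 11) 3a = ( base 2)101011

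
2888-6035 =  - 3147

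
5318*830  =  4413940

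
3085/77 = 40 +5/77 = 40.06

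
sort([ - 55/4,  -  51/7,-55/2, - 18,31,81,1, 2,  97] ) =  [ -55/2,-18, - 55/4, -51/7, 1, 2,31, 81, 97 ]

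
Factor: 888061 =888061^1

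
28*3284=91952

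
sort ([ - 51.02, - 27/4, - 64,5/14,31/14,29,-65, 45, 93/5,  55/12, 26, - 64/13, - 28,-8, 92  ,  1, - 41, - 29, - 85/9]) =[  -  65, - 64, - 51.02, - 41 ,-29,  -  28, - 85/9,-8,  -  27/4, - 64/13, 5/14, 1,31/14, 55/12,  93/5, 26,29, 45,92]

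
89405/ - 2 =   -  44703 + 1/2= - 44702.50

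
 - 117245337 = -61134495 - 56110842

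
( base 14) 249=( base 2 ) 111001001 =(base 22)KH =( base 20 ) 12H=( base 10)457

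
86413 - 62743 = 23670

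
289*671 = 193919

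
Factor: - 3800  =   - 2^3*5^2*19^1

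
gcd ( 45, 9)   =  9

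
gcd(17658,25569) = 27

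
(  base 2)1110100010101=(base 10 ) 7445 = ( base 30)885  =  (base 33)6RK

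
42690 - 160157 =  - 117467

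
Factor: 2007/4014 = 2^( - 1) = 1/2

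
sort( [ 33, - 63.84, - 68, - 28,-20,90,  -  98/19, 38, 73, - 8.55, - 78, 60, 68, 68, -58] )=[- 78, - 68, - 63.84, - 58,  -  28, - 20,-8.55, - 98/19, 33,  38,60, 68,68,  73,  90 ]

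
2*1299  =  2598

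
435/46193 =435/46193 = 0.01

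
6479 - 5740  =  739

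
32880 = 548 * 60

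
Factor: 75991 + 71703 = 147694 = 2^1*73847^1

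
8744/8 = 1093 = 1093.00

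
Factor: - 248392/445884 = - 122/219 =-2^1*3^ ( - 1 )*61^1*73^( - 1 )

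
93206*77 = 7176862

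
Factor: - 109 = -109^1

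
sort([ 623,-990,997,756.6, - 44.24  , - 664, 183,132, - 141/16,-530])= [ - 990, - 664, - 530, - 44.24, - 141/16,132,183, 623,756.6,  997]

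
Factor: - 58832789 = -58832789^1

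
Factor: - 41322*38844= - 1605111768 = - 2^3 * 3^3*13^1*71^1*83^1*97^1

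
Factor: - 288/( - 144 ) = 2^1 =2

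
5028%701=121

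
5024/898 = 2512/449  =  5.59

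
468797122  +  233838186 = 702635308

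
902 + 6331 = 7233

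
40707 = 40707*1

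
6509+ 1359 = 7868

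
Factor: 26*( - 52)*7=- 2^3*7^1*13^2 = - 9464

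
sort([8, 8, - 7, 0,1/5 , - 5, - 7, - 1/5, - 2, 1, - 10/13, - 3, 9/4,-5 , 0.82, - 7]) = [ - 7, - 7, - 7, - 5, -5,-3, - 2, - 10/13, - 1/5,  0, 1/5,0.82, 1,9/4,8, 8]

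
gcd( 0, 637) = 637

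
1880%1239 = 641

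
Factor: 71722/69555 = 2^1 * 3^(-1 )*5^( - 1 )*7^1*47^1*109^1*4637^(-1) 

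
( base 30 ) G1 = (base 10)481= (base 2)111100001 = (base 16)1e1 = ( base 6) 2121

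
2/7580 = 1/3790 = 0.00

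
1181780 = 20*59089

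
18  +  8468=8486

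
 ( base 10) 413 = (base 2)110011101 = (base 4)12131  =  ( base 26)fn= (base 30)dn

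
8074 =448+7626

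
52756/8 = 6594  +  1/2 =6594.50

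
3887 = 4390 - 503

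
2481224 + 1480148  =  3961372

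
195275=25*7811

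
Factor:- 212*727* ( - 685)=2^2 *5^1*53^1 *137^1*727^1  =  105574940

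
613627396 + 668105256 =1281732652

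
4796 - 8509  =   - 3713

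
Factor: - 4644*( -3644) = 2^4*3^3 * 43^1*911^1 = 16922736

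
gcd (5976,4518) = 18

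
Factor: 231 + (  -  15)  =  2^3 *3^3 = 216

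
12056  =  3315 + 8741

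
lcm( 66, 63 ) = 1386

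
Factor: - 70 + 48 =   -  22= - 2^1*11^1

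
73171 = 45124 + 28047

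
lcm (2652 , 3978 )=7956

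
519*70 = 36330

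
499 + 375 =874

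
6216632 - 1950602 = 4266030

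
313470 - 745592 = - 432122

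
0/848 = 0 = 0.00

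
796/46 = 398/23 = 17.30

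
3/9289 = 3/9289 = 0.00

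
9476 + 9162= 18638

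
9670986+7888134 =17559120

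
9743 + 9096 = 18839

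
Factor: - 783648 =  - 2^5*3^3*907^1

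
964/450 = 482/225 = 2.14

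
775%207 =154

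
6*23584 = 141504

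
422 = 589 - 167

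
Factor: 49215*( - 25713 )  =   - 1265465295 = -3^3*5^1*17^1* 193^1*2857^1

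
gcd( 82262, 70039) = 1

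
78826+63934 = 142760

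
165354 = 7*23622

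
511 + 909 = 1420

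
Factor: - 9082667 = -11^1 * 825697^1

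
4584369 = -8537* (  -  537) 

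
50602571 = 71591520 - 20988949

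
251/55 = 4 + 31/55 = 4.56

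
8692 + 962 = 9654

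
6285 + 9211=15496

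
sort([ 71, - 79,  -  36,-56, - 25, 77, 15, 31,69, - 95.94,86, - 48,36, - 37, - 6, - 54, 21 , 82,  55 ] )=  [ - 95.94, - 79, - 56  , - 54, - 48, - 37, - 36, - 25, - 6, 15, 21  ,  31,36,55, 69, 71, 77, 82,86] 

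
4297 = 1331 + 2966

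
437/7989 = 437/7989 = 0.05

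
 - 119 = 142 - 261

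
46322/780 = 59 + 151/390 = 59.39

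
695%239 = 217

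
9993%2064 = 1737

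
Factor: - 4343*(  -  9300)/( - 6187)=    - 2^2*3^1*5^2* 23^(  -  1)*31^1*43^1*101^1 * 269^( - 1)=- 40389900/6187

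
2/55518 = 1/27759 = 0.00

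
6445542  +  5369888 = 11815430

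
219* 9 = 1971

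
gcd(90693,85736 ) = 1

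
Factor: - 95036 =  - 2^2*23^1 * 1033^1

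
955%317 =4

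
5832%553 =302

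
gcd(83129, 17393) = 1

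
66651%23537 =19577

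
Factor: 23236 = 2^2*37^1*157^1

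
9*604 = 5436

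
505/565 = 101/113= 0.89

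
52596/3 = 17532 = 17532.00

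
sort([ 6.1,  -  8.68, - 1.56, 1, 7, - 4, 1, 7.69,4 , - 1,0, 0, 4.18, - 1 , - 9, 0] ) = [ - 9 , - 8.68,-4, -1.56, - 1, -1, 0, 0, 0,  1, 1,4, 4.18,6.1, 7, 7.69] 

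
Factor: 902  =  2^1*11^1*41^1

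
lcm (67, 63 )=4221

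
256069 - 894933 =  -638864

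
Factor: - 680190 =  - 2^1*3^1*5^1*7^1 *41^1 * 79^1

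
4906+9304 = 14210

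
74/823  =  74/823 = 0.09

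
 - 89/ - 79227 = 89/79227 = 0.00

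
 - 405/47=-9 + 18/47= -8.62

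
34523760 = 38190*904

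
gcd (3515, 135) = 5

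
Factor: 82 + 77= 159 =3^1*53^1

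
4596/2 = 2298 = 2298.00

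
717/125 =717/125 = 5.74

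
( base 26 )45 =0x6D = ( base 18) 61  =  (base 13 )85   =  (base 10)109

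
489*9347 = 4570683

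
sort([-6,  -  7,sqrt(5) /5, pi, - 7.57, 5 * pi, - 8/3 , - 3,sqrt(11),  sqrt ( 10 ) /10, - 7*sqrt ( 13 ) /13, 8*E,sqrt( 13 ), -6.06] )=[ - 7.57, - 7, - 6.06, - 6,-3, - 8/3, - 7*sqrt( 13) /13, sqrt(10)/10 , sqrt( 5)/5,pi,sqrt( 11 ), sqrt( 13),5 * pi,8*E ] 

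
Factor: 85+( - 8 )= 77 = 7^1*11^1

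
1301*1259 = 1637959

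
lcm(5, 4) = 20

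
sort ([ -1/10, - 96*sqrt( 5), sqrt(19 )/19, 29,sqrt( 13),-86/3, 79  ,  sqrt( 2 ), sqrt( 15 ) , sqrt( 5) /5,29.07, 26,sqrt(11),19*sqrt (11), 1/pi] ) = [-96*sqrt( 5) , - 86/3, - 1/10, sqrt( 19 ) /19, 1/pi, sqrt(5) /5,sqrt( 2 ), sqrt( 11), sqrt( 13), sqrt(15),26, 29  ,  29.07, 19 * sqrt(11 ), 79]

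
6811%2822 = 1167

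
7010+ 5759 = 12769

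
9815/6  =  9815/6  =  1635.83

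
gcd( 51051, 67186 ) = 7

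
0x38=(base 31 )1p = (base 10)56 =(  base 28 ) 20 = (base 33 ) 1N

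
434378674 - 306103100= 128275574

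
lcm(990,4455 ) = 8910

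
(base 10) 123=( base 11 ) 102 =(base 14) 8b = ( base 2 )1111011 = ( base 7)234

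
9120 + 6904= 16024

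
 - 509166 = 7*(  -  72738) 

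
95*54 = 5130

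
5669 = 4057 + 1612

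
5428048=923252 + 4504796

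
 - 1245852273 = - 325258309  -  920593964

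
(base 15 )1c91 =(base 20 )FAB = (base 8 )14103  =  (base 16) 1843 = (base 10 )6211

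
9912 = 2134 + 7778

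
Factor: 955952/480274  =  477976/240137= 2^3 * 41^( - 1)*5857^( - 1)*59747^1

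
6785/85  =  79 + 14/17 = 79.82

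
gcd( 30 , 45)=15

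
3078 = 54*57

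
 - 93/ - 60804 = 31/20268 = 0.00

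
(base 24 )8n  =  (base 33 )6h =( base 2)11010111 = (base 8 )327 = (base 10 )215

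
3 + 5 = 8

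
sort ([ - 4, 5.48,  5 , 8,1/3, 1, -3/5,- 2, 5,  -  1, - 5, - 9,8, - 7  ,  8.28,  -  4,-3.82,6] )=[ - 9, - 7, - 5, - 4, - 4,- 3.82, - 2, -1, - 3/5,1/3, 1, 5, 5, 5.48, 6,  8,8,  8.28]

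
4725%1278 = 891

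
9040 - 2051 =6989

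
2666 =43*62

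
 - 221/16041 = -1 + 15820/16041 = - 0.01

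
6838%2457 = 1924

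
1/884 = 1/884 = 0.00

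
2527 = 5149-2622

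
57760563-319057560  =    -  261296997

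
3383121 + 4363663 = 7746784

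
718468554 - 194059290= 524409264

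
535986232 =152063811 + 383922421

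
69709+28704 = 98413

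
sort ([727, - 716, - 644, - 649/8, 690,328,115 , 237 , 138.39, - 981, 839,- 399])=[ - 981, - 716, - 644, - 399 , - 649/8,115,138.39,237,328, 690,727,839]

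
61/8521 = 61/8521 = 0.01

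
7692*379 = 2915268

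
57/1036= 57/1036 = 0.06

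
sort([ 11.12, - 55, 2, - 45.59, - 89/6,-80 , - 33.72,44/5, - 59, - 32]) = [ - 80, - 59, - 55, - 45.59 ,-33.72, - 32, - 89/6,2,  44/5,11.12]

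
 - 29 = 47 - 76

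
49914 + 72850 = 122764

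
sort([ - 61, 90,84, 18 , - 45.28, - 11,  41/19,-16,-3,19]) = [ - 61, - 45.28,-16 , - 11 ,-3, 41/19,18,19,  84, 90 ] 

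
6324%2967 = 390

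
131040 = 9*14560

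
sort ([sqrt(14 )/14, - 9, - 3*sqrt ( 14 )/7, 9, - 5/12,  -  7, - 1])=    [ -9,-7, - 3* sqrt( 14)/7, - 1, - 5/12,sqrt( 14) /14, 9 ]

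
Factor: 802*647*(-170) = -88211980 = -2^2*5^1*17^1 * 401^1*647^1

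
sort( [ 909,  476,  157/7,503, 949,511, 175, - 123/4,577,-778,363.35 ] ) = [ - 778, - 123/4,157/7,175,363.35,  476,503, 511,577,909, 949]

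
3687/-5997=-1229/1999 = - 0.61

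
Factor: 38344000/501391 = 2^6*5^3*11^ ( - 1)* 19^( - 1)*2399^( - 1)*4793^1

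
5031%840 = 831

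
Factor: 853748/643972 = 30491/22999   =  109^( - 1)*211^( - 1)  *30491^1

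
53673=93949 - 40276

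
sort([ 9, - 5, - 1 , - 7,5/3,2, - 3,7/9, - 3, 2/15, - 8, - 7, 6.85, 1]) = [-8,-7, - 7, - 5,  -  3, - 3,-1, 2/15, 7/9, 1,5/3, 2 , 6.85,9]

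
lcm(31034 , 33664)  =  1986176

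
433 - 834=-401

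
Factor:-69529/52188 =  - 2^(-2 ) * 3^ (  -  1 )*23^1*3023^1*4349^( - 1 )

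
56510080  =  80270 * 704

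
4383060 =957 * 4580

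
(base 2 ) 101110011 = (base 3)111202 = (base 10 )371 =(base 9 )452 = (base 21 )HE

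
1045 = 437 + 608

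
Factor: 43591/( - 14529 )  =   - 3^ (- 1 )*29^( - 1 )*167^( - 1 )*43591^1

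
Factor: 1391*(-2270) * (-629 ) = 2^1*5^1 * 13^1*17^1*37^1*107^1*227^1=1986111530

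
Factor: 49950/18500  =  27/10 = 2^( - 1)*3^3*5^( - 1)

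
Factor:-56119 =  - 7^1*8017^1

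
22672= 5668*4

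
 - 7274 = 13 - 7287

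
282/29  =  9+21/29  =  9.72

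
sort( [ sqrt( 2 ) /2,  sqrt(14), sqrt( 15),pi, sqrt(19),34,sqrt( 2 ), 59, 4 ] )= [sqrt( 2)/2, sqrt(2), pi, sqrt(14 ), sqrt(15 ),  4,sqrt( 19 ), 34,59]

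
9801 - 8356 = 1445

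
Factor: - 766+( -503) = - 3^3*47^1 =- 1269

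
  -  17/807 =-17/807 = - 0.02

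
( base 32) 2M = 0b1010110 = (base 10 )86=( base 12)72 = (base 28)32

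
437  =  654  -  217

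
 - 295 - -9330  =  9035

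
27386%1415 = 501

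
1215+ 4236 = 5451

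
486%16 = 6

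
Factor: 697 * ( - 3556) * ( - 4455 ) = 11041860060 = 2^2*3^4 * 5^1*7^1  *  11^1*17^1 * 41^1*127^1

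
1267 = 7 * 181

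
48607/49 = 48607/49 = 991.98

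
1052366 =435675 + 616691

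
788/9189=788/9189 = 0.09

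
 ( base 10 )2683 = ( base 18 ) 851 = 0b101001111011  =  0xa7b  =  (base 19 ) 784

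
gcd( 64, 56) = 8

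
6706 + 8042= 14748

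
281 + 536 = 817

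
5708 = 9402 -3694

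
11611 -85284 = -73673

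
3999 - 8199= -4200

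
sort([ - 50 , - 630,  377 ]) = [ -630, - 50,377 ]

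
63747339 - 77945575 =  - 14198236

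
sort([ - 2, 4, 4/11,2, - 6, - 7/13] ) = [-6, - 2, - 7/13, 4/11, 2,4 ] 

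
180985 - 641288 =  - 460303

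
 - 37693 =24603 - 62296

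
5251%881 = 846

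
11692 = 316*37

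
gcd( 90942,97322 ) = 2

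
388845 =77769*5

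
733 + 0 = 733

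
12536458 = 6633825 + 5902633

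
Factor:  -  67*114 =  - 2^1*3^1*19^1*67^1 = -  7638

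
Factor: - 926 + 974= 2^4 * 3^1 = 48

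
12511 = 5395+7116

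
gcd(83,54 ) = 1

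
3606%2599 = 1007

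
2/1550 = 1/775 = 0.00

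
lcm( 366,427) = 2562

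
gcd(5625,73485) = 45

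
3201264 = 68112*47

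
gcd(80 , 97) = 1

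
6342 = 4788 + 1554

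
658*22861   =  15042538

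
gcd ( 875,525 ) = 175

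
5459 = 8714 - 3255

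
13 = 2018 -2005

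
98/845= 98/845 = 0.12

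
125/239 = 125/239 = 0.52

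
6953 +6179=13132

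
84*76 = 6384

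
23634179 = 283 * 83513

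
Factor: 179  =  179^1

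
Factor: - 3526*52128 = - 2^6*3^2*41^1*43^1*181^1 = - 183803328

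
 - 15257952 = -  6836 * 2232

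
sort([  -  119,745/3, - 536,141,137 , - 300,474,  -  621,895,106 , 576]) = [ - 621, - 536, - 300, - 119, 106,137,141,745/3,474,576, 895]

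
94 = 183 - 89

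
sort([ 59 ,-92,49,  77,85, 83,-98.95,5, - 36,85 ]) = [ - 98.95,-92, - 36,5,49,59,77,  83 , 85, 85]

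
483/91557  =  161/30519=0.01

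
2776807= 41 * 67727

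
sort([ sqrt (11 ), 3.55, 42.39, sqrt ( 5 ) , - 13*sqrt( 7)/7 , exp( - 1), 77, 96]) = [ - 13*sqrt(7 ) /7 , exp( - 1),sqrt(5),sqrt( 11), 3.55, 42.39, 77, 96 ] 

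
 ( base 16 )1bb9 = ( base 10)7097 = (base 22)EED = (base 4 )1232321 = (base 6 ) 52505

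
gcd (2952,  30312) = 72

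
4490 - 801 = 3689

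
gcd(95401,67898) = 1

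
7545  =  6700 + 845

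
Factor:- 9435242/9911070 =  - 4717621/4955535 = -  3^( - 2)  *  5^( - 1)  *13^( - 1)*43^(  -  1 )*  197^( - 1)*239^1*19739^1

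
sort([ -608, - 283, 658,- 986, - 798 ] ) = [ - 986 , - 798 , - 608 , - 283, 658 ]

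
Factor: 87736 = 2^3*11^1*997^1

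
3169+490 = 3659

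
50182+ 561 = 50743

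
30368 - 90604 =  - 60236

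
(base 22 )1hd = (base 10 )871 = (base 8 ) 1547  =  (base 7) 2353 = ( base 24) 1C7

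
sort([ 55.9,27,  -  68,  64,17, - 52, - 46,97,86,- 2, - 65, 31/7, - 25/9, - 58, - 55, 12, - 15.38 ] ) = [ -68, - 65, - 58, - 55, - 52, -46, - 15.38, - 25/9,-2,31/7 , 12, 17, 27,55.9,64,86,97 ] 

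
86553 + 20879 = 107432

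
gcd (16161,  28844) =1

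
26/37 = 26/37 =0.70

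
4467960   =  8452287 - 3984327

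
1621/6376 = 1621/6376 = 0.25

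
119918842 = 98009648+21909194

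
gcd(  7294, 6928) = 2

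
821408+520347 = 1341755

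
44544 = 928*48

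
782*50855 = 39768610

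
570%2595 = 570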